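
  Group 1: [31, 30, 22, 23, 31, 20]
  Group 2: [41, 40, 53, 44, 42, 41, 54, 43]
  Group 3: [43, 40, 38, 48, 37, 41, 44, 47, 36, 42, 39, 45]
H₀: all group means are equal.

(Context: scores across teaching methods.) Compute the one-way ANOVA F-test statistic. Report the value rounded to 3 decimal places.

Group means [26.17, 44.75, 41.67], grand mean 39.038
SSB = Σnᵢ(x̄ᵢ−x̄)² = 1337.962; SSW = ΣΣ(x−x̄ᵢ)² = 507.000
MSB = 1337.962/2 = 668.9808; MSW = 507.000/23 = 22.0435
F = MSB/MSW = 30.3482
df = (2, 23)

test statistic = 30.348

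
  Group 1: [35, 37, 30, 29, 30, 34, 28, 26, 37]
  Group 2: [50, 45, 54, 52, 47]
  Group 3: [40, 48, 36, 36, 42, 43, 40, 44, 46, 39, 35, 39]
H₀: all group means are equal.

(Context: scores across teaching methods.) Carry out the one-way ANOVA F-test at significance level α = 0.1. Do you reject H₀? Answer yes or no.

reject H₀: yes

Group means [31.78, 49.60, 40.67], grand mean 39.308
SSB = Σnᵢ(x̄ᵢ−x̄)² = 1062.116; SSW = ΣΣ(x−x̄ᵢ)² = 367.422
MSB = 1062.116/2 = 531.0581; MSW = 367.422/23 = 15.9749
F = MSB/MSW = 33.2433
df = (2, 23)
p-value (upper-tail) = 0.00000
At α=0.1: p < α → reject H₀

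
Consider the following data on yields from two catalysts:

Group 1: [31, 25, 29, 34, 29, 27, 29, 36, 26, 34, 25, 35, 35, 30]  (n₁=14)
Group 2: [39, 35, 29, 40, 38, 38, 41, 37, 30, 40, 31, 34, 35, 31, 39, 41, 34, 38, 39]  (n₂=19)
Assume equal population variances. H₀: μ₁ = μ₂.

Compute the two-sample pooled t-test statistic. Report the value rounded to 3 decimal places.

x̄₁=30.357, s₁=3.875, n₁=14
x̄₂=36.263, s₂=3.842, n₂=19
s_p² = [13·3.875² + 18·3.842²]/31 = 14.8677
SE = √(s_p²·(1/14+1/19)) = 1.3581
t = (30.357−36.263)/1.3581 = -4.3487
df = 31

test statistic = -4.349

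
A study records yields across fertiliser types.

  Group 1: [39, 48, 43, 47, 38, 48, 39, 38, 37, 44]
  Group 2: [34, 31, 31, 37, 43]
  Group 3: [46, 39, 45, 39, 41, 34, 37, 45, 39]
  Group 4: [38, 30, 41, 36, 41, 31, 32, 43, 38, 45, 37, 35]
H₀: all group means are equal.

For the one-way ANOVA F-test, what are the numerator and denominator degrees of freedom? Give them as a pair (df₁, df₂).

k = 4 groups, N = 36 total
df = (k−1, N−k) = (4−1, 36−4) = (3, 32)

degrees of freedom = [3, 32]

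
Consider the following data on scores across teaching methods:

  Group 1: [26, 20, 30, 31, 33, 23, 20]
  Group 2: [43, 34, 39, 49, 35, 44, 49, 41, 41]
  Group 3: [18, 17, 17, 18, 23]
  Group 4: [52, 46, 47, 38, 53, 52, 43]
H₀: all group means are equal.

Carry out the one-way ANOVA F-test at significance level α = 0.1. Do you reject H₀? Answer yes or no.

reject H₀: yes

Group means [26.14, 41.67, 18.60, 47.29], grand mean 35.071
SSB = Σnᵢ(x̄ᵢ−x̄)² = 3350.371; SSW = ΣΣ(x−x̄ᵢ)² = 605.486
MSB = 3350.371/3 = 1116.7905; MSW = 605.486/24 = 25.2286
F = MSB/MSW = 44.2669
df = (3, 24)
p-value (upper-tail) = 0.00000
At α=0.1: p < α → reject H₀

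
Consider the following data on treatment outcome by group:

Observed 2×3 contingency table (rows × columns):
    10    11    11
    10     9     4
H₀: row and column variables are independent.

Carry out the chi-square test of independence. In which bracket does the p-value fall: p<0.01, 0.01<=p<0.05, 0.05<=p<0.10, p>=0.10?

Row totals [32, 23], col totals [20, 20, 15], n=55
χ² = (10−11.64)²/11.64 + (11−11.64)²/11.64 + (11−8.73)²/8.73 + (10−8.36)²/8.36 + (9−8.36)²/8.36 + (4−6.27)²/6.27 = 2.0488
df = 2
p-value (upper-tail) = 0.35901
→ bracket: p>=0.10

p-value bracket: p>=0.10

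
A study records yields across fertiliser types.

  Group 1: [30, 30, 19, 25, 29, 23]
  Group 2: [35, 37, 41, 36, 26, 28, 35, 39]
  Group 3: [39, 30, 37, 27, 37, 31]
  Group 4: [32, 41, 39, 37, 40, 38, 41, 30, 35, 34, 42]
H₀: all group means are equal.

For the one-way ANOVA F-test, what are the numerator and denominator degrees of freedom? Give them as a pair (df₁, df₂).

degrees of freedom = [3, 27]

k = 4 groups, N = 31 total
df = (k−1, N−k) = (4−1, 31−4) = (3, 27)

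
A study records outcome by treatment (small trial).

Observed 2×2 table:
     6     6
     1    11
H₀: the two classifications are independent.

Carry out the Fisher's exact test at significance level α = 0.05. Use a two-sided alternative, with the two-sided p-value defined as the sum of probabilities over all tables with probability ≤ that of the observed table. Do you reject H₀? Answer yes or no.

Margins: r₁=12, r₂=12, c₁=7, c₂=17, n=24
p_obs = C(12,6)·C(12,1)/C(24,7); sum pmf over tables with pmf ≤ p_obs
p-value (two-sided) = 0.06865
At α=0.05: p ≥ α → fail to reject H₀

reject H₀: no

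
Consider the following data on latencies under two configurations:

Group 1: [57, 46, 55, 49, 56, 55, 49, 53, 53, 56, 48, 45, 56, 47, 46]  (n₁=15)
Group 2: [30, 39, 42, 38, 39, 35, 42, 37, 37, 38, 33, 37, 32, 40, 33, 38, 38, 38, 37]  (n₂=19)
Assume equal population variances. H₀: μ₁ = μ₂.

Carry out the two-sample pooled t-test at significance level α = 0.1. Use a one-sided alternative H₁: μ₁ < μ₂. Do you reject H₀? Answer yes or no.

x̄₁=51.400, s₁=4.372, n₁=15
x̄₂=37.000, s₂=3.180, n₂=19
s_p² = [14·4.372² + 18·3.180²]/32 = 14.0500
SE = √(s_p²·(1/15+1/19)) = 1.2947
t = (51.400−37.000)/1.2947 = 11.1226
df = 32
p-value (one-sided, H₁ less) = 1.00000
At α=0.1: p ≥ α → fail to reject H₀

reject H₀: no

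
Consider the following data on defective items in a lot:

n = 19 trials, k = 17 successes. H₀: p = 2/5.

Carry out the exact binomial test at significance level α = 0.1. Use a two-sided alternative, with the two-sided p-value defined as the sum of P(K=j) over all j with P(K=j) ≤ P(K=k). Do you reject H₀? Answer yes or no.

reject H₀: yes

Exact binomial: n=19, k=17, p₀=2/5=0.4000
P(X=j) = C(n,j)·p₀^j·(1−p₀)^(n−j); p = Σ P(X=j) over j with P(X=j) ≤ P(X=17)
p-value (two-sided) = 0.00001
At α=0.1: p < α → reject H₀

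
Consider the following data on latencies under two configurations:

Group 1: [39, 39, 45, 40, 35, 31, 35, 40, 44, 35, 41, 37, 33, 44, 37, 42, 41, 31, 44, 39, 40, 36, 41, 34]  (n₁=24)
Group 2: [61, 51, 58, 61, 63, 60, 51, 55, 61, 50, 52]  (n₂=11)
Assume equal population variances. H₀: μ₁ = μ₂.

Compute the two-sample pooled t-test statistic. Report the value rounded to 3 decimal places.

test statistic = -11.476

x̄₁=38.458, s₁=4.075, n₁=24
x̄₂=56.636, s₂=4.925, n₂=11
s_p² = [23·4.075² + 10·4.925²]/33 = 18.9244
SE = √(s_p²·(1/24+1/11)) = 1.5840
t = (38.458−56.636)/1.5840 = -11.4764
df = 33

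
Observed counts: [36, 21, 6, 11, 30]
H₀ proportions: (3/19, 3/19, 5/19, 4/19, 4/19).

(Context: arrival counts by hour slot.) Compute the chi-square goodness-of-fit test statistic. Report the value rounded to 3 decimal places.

n = 104; E_i = n·p_i = [16.42, 16.42, 27.37, 21.89, 21.89]
χ² = (36−16.42)²/16.42 + (21−16.42)²/16.42 + (6−27.37)²/27.37 + (11−21.89)²/21.89 + (30−21.89)²/21.89 = 49.7264
df = 4

test statistic = 49.726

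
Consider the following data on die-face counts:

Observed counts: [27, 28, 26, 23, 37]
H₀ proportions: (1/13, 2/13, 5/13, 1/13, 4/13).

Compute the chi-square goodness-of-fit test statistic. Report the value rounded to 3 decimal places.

n = 141; E_i = n·p_i = [10.85, 21.69, 54.23, 10.85, 43.38]
χ² = (27−10.85)²/10.85 + (28−21.69)²/21.69 + (26−54.23)²/54.23 + (23−10.85)²/10.85 + (37−43.38)²/43.38 = 55.1479
df = 4

test statistic = 55.148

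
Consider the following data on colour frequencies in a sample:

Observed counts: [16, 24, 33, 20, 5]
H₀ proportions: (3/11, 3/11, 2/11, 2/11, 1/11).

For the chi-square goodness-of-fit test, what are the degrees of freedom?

df = k − 1 = 5 − 1 = 4

degrees of freedom = 4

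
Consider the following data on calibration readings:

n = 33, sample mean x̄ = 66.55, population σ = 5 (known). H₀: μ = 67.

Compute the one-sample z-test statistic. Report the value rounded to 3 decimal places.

test statistic = -0.517

SE = σ/√n = 5/√33 = 0.8704
z = (x̄−μ₀)/SE = (66.55−67)/0.8704 = -0.5170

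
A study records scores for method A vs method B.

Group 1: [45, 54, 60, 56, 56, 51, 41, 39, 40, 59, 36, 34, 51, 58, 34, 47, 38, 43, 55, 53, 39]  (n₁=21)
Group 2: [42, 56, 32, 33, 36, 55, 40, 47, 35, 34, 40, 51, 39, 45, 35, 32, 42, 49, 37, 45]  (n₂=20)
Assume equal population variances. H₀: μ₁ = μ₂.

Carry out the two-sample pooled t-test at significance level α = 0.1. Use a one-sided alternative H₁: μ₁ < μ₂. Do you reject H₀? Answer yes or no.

reject H₀: no

x̄₁=47.095, s₁=8.803, n₁=21
x̄₂=41.250, s₂=7.426, n₂=20
s_p² = [20·8.803² + 19·7.426²]/39 = 66.6041
SE = √(s_p²·(1/21+1/20)) = 2.5499
t = (47.095−41.250)/2.5499 = 2.2924
df = 39
p-value (one-sided, H₁ less) = 0.98632
At α=0.1: p ≥ α → fail to reject H₀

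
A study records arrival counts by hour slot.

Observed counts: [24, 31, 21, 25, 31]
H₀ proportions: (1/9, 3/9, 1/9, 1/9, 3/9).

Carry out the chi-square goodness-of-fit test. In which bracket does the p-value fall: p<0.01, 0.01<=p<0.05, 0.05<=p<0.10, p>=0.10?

n = 132; E_i = n·p_i = [14.67, 44.00, 14.67, 14.67, 44.00]
χ² = (24−14.67)²/14.67 + (31−44.00)²/44.00 + (21−14.67)²/14.67 + (25−14.67)²/14.67 + (31−44.00)²/44.00 = 23.6364
df = 4
p-value (upper-tail) = 0.00009
→ bracket: p<0.01

p-value bracket: p<0.01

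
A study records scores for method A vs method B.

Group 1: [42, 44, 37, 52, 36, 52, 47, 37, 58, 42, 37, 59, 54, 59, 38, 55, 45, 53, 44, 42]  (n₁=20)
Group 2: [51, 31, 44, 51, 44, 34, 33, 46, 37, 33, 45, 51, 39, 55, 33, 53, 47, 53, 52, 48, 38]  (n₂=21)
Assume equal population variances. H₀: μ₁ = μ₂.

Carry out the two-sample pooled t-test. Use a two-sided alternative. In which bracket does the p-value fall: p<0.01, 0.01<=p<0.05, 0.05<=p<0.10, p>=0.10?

p-value bracket: p>=0.10

x̄₁=46.650, s₁=7.962, n₁=20
x̄₂=43.714, s₂=7.951, n₂=21
s_p² = [19·7.962² + 20·7.951²]/39 = 63.3035
SE = √(s_p²·(1/20+1/21)) = 2.4859
t = (46.650−43.714)/2.4859 = 1.1810
df = 39
p-value (two-sided) = 0.24477
→ bracket: p>=0.10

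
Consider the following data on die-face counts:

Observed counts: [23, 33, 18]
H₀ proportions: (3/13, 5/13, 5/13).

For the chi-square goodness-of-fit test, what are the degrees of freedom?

df = k − 1 = 3 − 1 = 2

degrees of freedom = 2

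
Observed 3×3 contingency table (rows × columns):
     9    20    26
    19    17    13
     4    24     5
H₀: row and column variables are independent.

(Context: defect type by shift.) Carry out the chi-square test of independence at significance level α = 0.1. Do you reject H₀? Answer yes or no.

Row totals [55, 49, 33], col totals [32, 61, 44], n=137
χ² = (9−12.85)²/12.85 + (20−24.49)²/24.49 + (26−17.66)²/17.66 + (19−11.45)²/11.45 + (17−21.82)²/21.82 + (13−15.74)²/15.74 + (4−7.71)²/7.71 + (24−14.69)²/14.69 + (5−10.60)²/10.60 = 23.0707
df = 4
p-value (upper-tail) = 0.00012
At α=0.1: p < α → reject H₀

reject H₀: yes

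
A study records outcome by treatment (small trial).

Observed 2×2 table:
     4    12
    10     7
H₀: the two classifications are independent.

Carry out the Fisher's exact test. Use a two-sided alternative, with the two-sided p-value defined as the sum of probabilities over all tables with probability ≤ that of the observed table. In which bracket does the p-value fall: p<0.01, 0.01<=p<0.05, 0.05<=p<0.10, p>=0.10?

Margins: r₁=16, r₂=17, c₁=14, c₂=19, n=33
p_obs = C(16,4)·C(17,10)/C(33,14); sum pmf over tables with pmf ≤ p_obs
p-value (two-sided) = 0.07986
→ bracket: 0.05<=p<0.10

p-value bracket: 0.05<=p<0.10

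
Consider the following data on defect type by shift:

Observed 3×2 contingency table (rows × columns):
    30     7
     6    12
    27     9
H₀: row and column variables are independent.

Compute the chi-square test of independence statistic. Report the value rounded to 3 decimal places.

test statistic = 13.891

Row totals [37, 18, 36], col totals [63, 28], n=91
χ² = (30−25.62)²/25.62 + (7−11.38)²/11.38 + (6−12.46)²/12.46 + (12−5.54)²/5.54 + (27−24.92)²/24.92 + (9−11.08)²/11.08 = 13.8906
df = 2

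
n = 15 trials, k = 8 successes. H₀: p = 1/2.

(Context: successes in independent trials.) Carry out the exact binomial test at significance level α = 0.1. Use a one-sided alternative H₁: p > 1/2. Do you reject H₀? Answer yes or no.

Exact binomial: n=15, k=8, p₀=1/2=0.5000
P(X≥8) from Σ C(n,i)·p₀^i·(1−p₀)^(n−i)
p-value (one-sided, H₁ greater) = 0.50000
At α=0.1: p ≥ α → fail to reject H₀

reject H₀: no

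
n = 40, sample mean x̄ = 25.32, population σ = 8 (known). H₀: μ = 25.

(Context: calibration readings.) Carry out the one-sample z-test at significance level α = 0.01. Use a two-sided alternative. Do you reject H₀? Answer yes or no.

reject H₀: no

SE = σ/√n = 8/√40 = 1.2649
z = (x̄−μ₀)/SE = (25.32−25)/1.2649 = 0.2530
p-value (two-sided) = 0.80028
At α=0.01: p ≥ α → fail to reject H₀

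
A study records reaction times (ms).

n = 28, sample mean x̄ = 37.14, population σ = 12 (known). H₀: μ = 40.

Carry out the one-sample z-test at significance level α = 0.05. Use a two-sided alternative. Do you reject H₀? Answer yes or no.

reject H₀: no

SE = σ/√n = 12/√28 = 2.2678
z = (x̄−μ₀)/SE = (37.14−40)/2.2678 = -1.2611
p-value (two-sided) = 0.20726
At α=0.05: p ≥ α → fail to reject H₀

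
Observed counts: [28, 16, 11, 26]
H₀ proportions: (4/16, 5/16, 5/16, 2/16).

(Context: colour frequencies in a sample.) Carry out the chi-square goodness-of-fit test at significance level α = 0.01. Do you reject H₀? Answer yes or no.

reject H₀: yes

n = 81; E_i = n·p_i = [20.25, 25.31, 25.31, 10.12]
χ² = (28−20.25)²/20.25 + (16−25.31)²/25.31 + (11−25.31)²/25.31 + (26−10.12)²/10.12 = 39.3753
df = 3
p-value (upper-tail) = 0.00000
At α=0.01: p < α → reject H₀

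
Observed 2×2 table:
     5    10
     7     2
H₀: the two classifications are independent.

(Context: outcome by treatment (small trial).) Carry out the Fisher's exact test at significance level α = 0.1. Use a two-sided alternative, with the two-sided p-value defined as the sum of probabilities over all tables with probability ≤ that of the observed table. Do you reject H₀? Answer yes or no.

reject H₀: yes

Margins: r₁=15, r₂=9, c₁=12, c₂=12, n=24
p_obs = C(15,5)·C(9,7)/C(24,12); sum pmf over tables with pmf ≤ p_obs
p-value (two-sided) = 0.08938
At α=0.1: p < α → reject H₀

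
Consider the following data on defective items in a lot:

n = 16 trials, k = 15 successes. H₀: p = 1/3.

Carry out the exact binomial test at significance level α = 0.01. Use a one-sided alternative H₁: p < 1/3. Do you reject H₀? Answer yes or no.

reject H₀: no

Exact binomial: n=16, k=15, p₀=1/3=0.3333
P(X≤15) from Σ C(n,i)·p₀^i·(1−p₀)^(n−i)
p-value (one-sided, H₁ less) = 1.00000
At α=0.01: p ≥ α → fail to reject H₀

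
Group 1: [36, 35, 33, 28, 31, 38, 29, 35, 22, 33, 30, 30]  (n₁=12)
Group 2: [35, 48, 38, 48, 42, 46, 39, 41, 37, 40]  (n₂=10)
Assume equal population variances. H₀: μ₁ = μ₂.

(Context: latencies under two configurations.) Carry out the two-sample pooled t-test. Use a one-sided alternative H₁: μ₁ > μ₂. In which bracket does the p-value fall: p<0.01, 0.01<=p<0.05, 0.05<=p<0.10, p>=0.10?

x̄₁=31.667, s₁=4.313, n₁=12
x̄₂=41.400, s₂=4.575, n₂=10
s_p² = [11·4.313² + 9·4.575²]/20 = 19.6533
SE = √(s_p²·(1/12+1/10)) = 1.8982
t = (31.667−41.400)/1.8982 = -5.1277
df = 20
p-value (one-sided, H₁ greater) = 0.99997
→ bracket: p>=0.10

p-value bracket: p>=0.10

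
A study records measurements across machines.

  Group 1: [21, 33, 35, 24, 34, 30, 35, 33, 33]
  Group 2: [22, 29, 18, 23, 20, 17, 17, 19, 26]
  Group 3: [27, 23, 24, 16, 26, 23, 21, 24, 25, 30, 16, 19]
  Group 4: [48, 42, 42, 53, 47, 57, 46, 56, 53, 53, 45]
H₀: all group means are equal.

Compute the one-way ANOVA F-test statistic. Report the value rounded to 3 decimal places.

Group means [30.89, 21.22, 22.83, 49.27], grand mean 31.341
SSB = Σnᵢ(x̄ᵢ−x̄)² = 5328.927; SSW = ΣΣ(x−x̄ᵢ)² = 828.293
MSB = 5328.927/3 = 1776.3089; MSW = 828.293/37 = 22.3863
F = MSB/MSW = 79.3480
df = (3, 37)

test statistic = 79.348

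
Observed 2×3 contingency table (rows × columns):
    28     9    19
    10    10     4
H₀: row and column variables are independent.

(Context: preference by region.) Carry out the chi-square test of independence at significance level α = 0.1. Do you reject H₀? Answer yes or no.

reject H₀: yes

Row totals [56, 24], col totals [38, 19, 23], n=80
χ² = (28−26.60)²/26.60 + (9−13.30)²/13.30 + (19−16.10)²/16.10 + (10−11.40)²/11.40 + (10−5.70)²/5.70 + (4−6.90)²/6.90 = 6.6209
df = 2
p-value (upper-tail) = 0.03650
At α=0.1: p < α → reject H₀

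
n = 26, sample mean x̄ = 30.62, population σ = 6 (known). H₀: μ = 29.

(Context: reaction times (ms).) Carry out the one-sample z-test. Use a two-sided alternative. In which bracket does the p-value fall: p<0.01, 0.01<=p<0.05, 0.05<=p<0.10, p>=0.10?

SE = σ/√n = 6/√26 = 1.1767
z = (x̄−μ₀)/SE = (30.62−29)/1.1767 = 1.3767
p-value (two-sided) = 0.16859
→ bracket: p>=0.10

p-value bracket: p>=0.10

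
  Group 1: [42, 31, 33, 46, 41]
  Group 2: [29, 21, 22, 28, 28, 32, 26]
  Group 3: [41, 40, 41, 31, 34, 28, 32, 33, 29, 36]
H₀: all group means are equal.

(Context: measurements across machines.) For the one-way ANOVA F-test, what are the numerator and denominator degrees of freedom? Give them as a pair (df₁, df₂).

k = 3 groups, N = 22 total
df = (k−1, N−k) = (3−1, 22−3) = (2, 19)

degrees of freedom = [2, 19]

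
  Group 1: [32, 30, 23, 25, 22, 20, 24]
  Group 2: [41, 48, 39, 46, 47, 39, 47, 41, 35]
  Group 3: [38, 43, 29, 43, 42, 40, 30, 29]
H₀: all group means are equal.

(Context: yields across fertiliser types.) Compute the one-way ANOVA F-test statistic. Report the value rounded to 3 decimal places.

test statistic = 22.529

Group means [25.14, 42.56, 36.75], grand mean 35.542
SSB = Σnᵢ(x̄ᵢ−x̄)² = 1211.379; SSW = ΣΣ(x−x̄ᵢ)² = 564.579
MSB = 1211.379/2 = 605.6895; MSW = 564.579/21 = 26.8847
F = MSB/MSW = 22.5291
df = (2, 21)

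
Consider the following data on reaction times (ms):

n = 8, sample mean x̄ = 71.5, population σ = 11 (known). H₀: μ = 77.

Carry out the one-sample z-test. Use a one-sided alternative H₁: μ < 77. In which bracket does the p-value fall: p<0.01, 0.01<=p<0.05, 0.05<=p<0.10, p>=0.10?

p-value bracket: 0.05<=p<0.10

SE = σ/√n = 11/√8 = 3.8891
z = (x̄−μ₀)/SE = (71.5−77)/3.8891 = -1.4142
p-value (one-sided, H₁ less) = 0.07865
→ bracket: 0.05<=p<0.10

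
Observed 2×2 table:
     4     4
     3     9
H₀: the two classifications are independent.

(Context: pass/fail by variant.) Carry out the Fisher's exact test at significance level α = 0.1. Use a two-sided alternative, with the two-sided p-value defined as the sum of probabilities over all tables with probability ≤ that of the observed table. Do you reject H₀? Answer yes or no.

Margins: r₁=8, r₂=12, c₁=7, c₂=13, n=20
p_obs = C(8,4)·C(12,3)/C(20,7); sum pmf over tables with pmf ≤ p_obs
p-value (two-sided) = 0.35635
At α=0.1: p ≥ α → fail to reject H₀

reject H₀: no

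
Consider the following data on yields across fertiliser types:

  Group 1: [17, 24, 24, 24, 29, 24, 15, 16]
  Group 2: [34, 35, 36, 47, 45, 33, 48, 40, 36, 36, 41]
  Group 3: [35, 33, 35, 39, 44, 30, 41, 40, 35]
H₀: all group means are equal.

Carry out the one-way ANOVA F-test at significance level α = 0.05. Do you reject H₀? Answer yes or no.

reject H₀: yes

Group means [21.62, 39.18, 36.89], grand mean 33.429
SSB = Σnᵢ(x̄ᵢ−x̄)² = 1586.457; SSW = ΣΣ(x−x̄ᵢ)² = 618.400
MSB = 1586.457/2 = 793.2284; MSW = 618.400/25 = 24.7360
F = MSB/MSW = 32.0678
df = (2, 25)
p-value (upper-tail) = 0.00000
At α=0.05: p < α → reject H₀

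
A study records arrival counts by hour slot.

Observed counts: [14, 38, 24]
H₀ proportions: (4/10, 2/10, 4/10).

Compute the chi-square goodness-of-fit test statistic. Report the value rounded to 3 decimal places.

n = 76; E_i = n·p_i = [30.40, 15.20, 30.40]
χ² = (14−30.40)²/30.40 + (38−15.20)²/15.20 + (24−30.40)²/30.40 = 44.3947
df = 2

test statistic = 44.395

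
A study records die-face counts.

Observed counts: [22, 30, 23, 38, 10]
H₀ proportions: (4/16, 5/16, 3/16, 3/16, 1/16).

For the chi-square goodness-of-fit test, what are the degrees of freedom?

degrees of freedom = 4

df = k − 1 = 5 − 1 = 4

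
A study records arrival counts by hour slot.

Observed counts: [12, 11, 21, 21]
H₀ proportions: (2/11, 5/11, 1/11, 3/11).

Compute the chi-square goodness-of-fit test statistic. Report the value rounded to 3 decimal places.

n = 65; E_i = n·p_i = [11.82, 29.55, 5.91, 17.73]
χ² = (12−11.82)²/11.82 + (11−29.55)²/29.55 + (21−5.91)²/5.91 + (21−17.73)²/17.73 = 50.7877
df = 3

test statistic = 50.788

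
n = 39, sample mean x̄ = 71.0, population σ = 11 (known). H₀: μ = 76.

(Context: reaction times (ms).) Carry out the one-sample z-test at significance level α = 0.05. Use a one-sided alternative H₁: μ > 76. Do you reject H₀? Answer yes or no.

reject H₀: no

SE = σ/√n = 11/√39 = 1.7614
z = (x̄−μ₀)/SE = (71.0−76)/1.7614 = -2.8386
p-value (one-sided, H₁ greater) = 0.99773
At α=0.05: p ≥ α → fail to reject H₀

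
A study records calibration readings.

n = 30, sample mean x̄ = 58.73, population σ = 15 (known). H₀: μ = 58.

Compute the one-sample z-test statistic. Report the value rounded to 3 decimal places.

test statistic = 0.267

SE = σ/√n = 15/√30 = 2.7386
z = (x̄−μ₀)/SE = (58.73−58)/2.7386 = 0.2666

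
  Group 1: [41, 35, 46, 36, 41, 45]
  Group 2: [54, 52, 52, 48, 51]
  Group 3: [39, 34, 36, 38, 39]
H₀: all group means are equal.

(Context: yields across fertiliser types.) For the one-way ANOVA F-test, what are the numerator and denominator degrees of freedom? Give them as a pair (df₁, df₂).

k = 3 groups, N = 16 total
df = (k−1, N−k) = (3−1, 16−3) = (2, 13)

degrees of freedom = [2, 13]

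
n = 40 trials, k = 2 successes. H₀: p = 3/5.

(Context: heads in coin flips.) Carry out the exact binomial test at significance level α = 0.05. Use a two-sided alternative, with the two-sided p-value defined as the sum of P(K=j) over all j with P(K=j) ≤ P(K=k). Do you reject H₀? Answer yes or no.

Exact binomial: n=40, k=2, p₀=3/5=0.6000
P(X=j) = C(n,j)·p₀^j·(1−p₀)^(n−j); p = Σ P(X=j) over j with P(X=j) ≤ P(X=2)
p-value (two-sided) = 0.00000
At α=0.05: p < α → reject H₀

reject H₀: yes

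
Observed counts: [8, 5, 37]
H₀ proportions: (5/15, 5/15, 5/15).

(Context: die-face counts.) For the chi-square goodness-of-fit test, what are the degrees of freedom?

degrees of freedom = 2

df = k − 1 = 3 − 1 = 2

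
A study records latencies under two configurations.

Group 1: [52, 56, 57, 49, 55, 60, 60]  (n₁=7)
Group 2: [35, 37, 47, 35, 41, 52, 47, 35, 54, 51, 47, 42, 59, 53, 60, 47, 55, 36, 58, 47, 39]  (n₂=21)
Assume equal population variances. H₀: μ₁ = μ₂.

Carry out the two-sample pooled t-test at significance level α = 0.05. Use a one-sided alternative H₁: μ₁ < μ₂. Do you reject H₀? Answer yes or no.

x̄₁=55.571, s₁=4.036, n₁=7
x̄₂=46.524, s₂=8.358, n₂=21
s_p² = [6·4.036² + 20·8.358²]/26 = 57.4982
SE = √(s_p²·(1/7+1/21)) = 3.3094
t = (55.571−46.524)/3.3094 = 2.7339
df = 26
p-value (one-sided, H₁ less) = 0.99444
At α=0.05: p ≥ α → fail to reject H₀

reject H₀: no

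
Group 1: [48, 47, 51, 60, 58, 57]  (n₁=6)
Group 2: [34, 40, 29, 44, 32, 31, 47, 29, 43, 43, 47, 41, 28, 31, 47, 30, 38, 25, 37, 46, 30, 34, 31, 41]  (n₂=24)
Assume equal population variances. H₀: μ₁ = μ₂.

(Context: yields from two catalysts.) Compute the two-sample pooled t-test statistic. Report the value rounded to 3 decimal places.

x̄₁=53.500, s₁=5.541, n₁=6
x̄₂=36.583, s₂=7.046, n₂=24
s_p² = [5·5.541² + 23·7.046²]/28 = 46.2619
SE = √(s_p²·(1/6+1/24)) = 3.1045
t = (53.500−36.583)/3.1045 = 5.4491
df = 28

test statistic = 5.449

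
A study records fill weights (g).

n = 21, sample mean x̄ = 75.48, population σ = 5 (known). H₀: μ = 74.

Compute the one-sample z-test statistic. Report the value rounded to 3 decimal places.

test statistic = 1.356

SE = σ/√n = 5/√21 = 1.0911
z = (x̄−μ₀)/SE = (75.48−74)/1.0911 = 1.3564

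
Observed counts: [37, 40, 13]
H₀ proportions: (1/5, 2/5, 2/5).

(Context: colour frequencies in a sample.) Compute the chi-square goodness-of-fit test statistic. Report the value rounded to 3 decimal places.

n = 90; E_i = n·p_i = [18.00, 36.00, 36.00]
χ² = (37−18.00)²/18.00 + (40−36.00)²/36.00 + (13−36.00)²/36.00 = 35.1944
df = 2

test statistic = 35.194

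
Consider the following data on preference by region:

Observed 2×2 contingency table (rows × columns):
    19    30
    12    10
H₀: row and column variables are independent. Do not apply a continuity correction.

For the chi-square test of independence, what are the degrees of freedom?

df = (r−1)(c−1) = (2−1)·(2−1) = 1

degrees of freedom = 1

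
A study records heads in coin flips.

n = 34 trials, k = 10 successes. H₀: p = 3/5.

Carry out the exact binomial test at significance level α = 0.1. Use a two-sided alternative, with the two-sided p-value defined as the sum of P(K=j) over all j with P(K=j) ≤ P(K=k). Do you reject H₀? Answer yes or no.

reject H₀: yes

Exact binomial: n=34, k=10, p₀=3/5=0.6000
P(X=j) = C(n,j)·p₀^j·(1−p₀)^(n−j); p = Σ P(X=j) over j with P(X=j) ≤ P(X=10)
p-value (two-sided) = 0.00036
At α=0.1: p < α → reject H₀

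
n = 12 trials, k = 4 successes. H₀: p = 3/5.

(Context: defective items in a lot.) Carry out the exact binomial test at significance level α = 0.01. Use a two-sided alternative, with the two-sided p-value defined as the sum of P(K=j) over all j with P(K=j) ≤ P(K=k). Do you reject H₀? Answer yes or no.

Exact binomial: n=12, k=4, p₀=3/5=0.6000
P(X=j) = C(n,j)·p₀^j·(1−p₀)^(n−j); p = Σ P(X=j) over j with P(X=j) ≤ P(X=4)
p-value (two-sided) = 0.07690
At α=0.01: p ≥ α → fail to reject H₀

reject H₀: no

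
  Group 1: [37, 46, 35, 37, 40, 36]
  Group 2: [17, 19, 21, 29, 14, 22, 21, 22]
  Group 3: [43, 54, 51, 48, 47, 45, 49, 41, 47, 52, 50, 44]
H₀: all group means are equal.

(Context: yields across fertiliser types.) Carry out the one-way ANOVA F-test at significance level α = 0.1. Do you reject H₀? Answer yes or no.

reject H₀: yes

Group means [38.50, 20.62, 47.58], grand mean 37.192
SSB = Σnᵢ(x̄ᵢ−x̄)² = 3501.747; SSW = ΣΣ(x−x̄ᵢ)² = 380.292
MSB = 3501.747/2 = 1750.8734; MSW = 380.292/23 = 16.5344
F = MSB/MSW = 105.8926
df = (2, 23)
p-value (upper-tail) = 0.00000
At α=0.1: p < α → reject H₀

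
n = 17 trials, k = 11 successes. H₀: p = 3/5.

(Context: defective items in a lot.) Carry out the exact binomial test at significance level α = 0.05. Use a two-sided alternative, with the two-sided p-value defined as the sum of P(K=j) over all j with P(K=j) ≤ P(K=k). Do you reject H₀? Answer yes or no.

reject H₀: no

Exact binomial: n=17, k=11, p₀=3/5=0.6000
P(X=j) = C(n,j)·p₀^j·(1−p₀)^(n−j); p = Σ P(X=j) over j with P(X=j) ≤ P(X=11)
p-value (two-sided) = 0.80733
At α=0.05: p ≥ α → fail to reject H₀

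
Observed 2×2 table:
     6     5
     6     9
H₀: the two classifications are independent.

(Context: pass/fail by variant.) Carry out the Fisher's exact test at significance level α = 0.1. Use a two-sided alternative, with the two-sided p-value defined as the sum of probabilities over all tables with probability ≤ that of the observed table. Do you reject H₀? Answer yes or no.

Margins: r₁=11, r₂=15, c₁=12, c₂=14, n=26
p_obs = C(11,6)·C(15,6)/C(26,12); sum pmf over tables with pmf ≤ p_obs
p-value (two-sided) = 0.69217
At α=0.1: p ≥ α → fail to reject H₀

reject H₀: no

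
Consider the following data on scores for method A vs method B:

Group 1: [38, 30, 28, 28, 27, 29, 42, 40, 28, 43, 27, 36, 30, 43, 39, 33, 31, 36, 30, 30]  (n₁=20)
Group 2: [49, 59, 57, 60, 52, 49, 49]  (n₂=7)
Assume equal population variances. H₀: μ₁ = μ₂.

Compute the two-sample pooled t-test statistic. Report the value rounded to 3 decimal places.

test statistic = -8.350

x̄₁=33.400, s₁=5.661, n₁=20
x̄₂=53.571, s₂=4.962, n₂=7
s_p² = [19·5.661² + 6·4.962²]/25 = 30.2606
SE = √(s_p²·(1/20+1/7)) = 2.4158
t = (33.400−53.571)/2.4158 = -8.3499
df = 25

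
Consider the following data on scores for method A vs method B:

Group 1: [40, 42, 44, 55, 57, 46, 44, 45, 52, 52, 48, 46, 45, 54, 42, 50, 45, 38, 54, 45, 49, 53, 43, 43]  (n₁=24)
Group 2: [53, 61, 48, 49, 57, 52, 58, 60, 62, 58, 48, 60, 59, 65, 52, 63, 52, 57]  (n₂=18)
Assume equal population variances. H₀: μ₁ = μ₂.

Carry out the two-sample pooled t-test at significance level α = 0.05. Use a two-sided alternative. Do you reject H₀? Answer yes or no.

reject H₀: yes

x̄₁=47.167, s₁=5.147, n₁=24
x̄₂=56.333, s₂=5.280, n₂=18
s_p² = [23·5.147² + 17·5.280²]/40 = 27.0833
SE = √(s_p²·(1/24+1/18)) = 1.6227
t = (47.167−56.333)/1.6227 = -5.6491
df = 40
p-value (two-sided) = 0.00000
At α=0.05: p < α → reject H₀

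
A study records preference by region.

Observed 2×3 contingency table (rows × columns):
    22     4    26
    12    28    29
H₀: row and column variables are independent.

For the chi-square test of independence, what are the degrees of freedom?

degrees of freedom = 2

df = (r−1)(c−1) = (2−1)·(3−1) = 2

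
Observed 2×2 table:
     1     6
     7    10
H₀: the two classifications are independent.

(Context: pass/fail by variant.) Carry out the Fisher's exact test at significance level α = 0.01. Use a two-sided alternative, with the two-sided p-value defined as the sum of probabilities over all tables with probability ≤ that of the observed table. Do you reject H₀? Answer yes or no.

Margins: r₁=7, r₂=17, c₁=8, c₂=16, n=24
p_obs = C(7,1)·C(17,7)/C(24,8); sum pmf over tables with pmf ≤ p_obs
p-value (two-sided) = 0.35215
At α=0.01: p ≥ α → fail to reject H₀

reject H₀: no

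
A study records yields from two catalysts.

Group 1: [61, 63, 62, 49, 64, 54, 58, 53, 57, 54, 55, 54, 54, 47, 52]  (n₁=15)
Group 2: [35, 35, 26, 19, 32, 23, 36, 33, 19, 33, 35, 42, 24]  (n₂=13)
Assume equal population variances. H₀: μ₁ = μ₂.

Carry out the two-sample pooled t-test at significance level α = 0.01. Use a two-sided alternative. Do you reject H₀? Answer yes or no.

x̄₁=55.800, s₁=5.003, n₁=15
x̄₂=30.154, s₂=7.186, n₂=13
s_p² = [14·5.003² + 12·7.186²]/26 = 37.3112
SE = √(s_p²·(1/15+1/13)) = 2.3146
t = (55.800−30.154)/2.3146 = 11.0800
df = 26
p-value (two-sided) = 0.00000
At α=0.01: p < α → reject H₀

reject H₀: yes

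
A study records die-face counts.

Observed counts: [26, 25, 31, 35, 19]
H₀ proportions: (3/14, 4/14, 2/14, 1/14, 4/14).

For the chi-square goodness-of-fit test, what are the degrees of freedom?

df = k − 1 = 5 − 1 = 4

degrees of freedom = 4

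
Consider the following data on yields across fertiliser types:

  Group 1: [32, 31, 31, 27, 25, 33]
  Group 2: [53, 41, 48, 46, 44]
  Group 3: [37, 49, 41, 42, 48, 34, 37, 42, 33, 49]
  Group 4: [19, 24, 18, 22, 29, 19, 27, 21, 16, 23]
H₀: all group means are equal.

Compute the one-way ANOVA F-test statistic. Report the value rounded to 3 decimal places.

Group means [29.83, 46.40, 41.20, 21.80], grand mean 33.581
SSB = Σnᵢ(x̄ᵢ−x̄)² = 2874.315; SSW = ΣΣ(x−x̄ᵢ)² = 603.233
MSB = 2874.315/3 = 958.1050; MSW = 603.233/27 = 22.3420
F = MSB/MSW = 42.8836
df = (3, 27)

test statistic = 42.884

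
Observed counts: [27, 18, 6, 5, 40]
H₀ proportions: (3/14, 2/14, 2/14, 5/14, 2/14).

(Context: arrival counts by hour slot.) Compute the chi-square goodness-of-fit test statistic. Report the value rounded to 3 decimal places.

test statistic = 83.083

n = 96; E_i = n·p_i = [20.57, 13.71, 13.71, 34.29, 13.71]
χ² = (27−20.57)²/20.57 + (18−13.71)²/13.71 + (6−13.71)²/13.71 + (5−34.29)²/34.29 + (40−13.71)²/13.71 = 83.0833
df = 4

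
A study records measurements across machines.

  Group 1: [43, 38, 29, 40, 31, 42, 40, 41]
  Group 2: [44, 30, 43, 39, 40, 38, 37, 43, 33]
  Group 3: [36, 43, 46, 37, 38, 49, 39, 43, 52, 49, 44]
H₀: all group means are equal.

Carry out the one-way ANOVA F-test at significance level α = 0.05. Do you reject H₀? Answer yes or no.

reject H₀: no

Group means [38.00, 38.56, 43.27], grand mean 40.250
SSB = Σnᵢ(x̄ᵢ−x̄)² = 166.846; SSW = ΣΣ(x−x̄ᵢ)² = 654.404
MSB = 166.846/2 = 83.4230; MSW = 654.404/25 = 26.1762
F = MSB/MSW = 3.1870
df = (2, 25)
p-value (upper-tail) = 0.05850
At α=0.05: p ≥ α → fail to reject H₀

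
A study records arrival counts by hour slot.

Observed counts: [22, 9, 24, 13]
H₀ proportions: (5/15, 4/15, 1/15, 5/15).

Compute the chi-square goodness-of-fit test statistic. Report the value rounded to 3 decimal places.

test statistic = 92.335

n = 68; E_i = n·p_i = [22.67, 18.13, 4.53, 22.67]
χ² = (22−22.67)²/22.67 + (9−18.13)²/18.13 + (24−4.53)²/4.53 + (13−22.67)²/22.67 = 92.3346
df = 3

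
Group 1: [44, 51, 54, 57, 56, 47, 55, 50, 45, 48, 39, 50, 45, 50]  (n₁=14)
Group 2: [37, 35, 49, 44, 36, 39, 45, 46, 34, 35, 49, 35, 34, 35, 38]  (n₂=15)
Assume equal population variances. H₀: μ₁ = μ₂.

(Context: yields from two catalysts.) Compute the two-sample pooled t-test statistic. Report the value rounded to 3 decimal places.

x̄₁=49.357, s₁=5.123, n₁=14
x̄₂=39.400, s₂=5.578, n₂=15
s_p² = [13·5.123² + 14·5.578²]/27 = 28.7709
SE = √(s_p²·(1/14+1/15)) = 1.9933
t = (49.357−39.400)/1.9933 = 4.9954
df = 27

test statistic = 4.995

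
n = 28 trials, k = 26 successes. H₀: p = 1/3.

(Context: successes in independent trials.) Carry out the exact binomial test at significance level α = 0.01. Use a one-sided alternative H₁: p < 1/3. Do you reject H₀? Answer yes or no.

reject H₀: no

Exact binomial: n=28, k=26, p₀=1/3=0.3333
P(X≤26) from Σ C(n,i)·p₀^i·(1−p₀)^(n−i)
p-value (one-sided, H₁ less) = 1.00000
At α=0.01: p ≥ α → fail to reject H₀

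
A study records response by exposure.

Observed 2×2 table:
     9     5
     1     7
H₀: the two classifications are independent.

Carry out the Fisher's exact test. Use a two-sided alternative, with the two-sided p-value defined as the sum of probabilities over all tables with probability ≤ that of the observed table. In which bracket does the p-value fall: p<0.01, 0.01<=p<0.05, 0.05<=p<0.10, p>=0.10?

Margins: r₁=14, r₂=8, c₁=10, c₂=12, n=22
p_obs = C(14,9)·C(8,1)/C(22,10); sum pmf over tables with pmf ≤ p_obs
p-value (two-sided) = 0.03096
→ bracket: 0.01<=p<0.05

p-value bracket: 0.01<=p<0.05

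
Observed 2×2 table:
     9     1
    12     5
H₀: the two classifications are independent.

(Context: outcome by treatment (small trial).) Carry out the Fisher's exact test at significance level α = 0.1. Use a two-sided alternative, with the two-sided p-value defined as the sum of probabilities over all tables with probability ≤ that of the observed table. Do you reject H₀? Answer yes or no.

reject H₀: no

Margins: r₁=10, r₂=17, c₁=21, c₂=6, n=27
p_obs = C(10,9)·C(17,12)/C(27,21); sum pmf over tables with pmf ≤ p_obs
p-value (two-sided) = 0.36252
At α=0.1: p ≥ α → fail to reject H₀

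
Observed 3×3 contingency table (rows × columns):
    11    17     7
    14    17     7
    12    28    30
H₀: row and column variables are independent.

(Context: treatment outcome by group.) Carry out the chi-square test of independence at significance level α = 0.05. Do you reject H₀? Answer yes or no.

Row totals [35, 38, 70], col totals [37, 62, 44], n=143
χ² = (11−9.06)²/9.06 + (17−15.17)²/15.17 + (7−10.77)²/10.77 + (14−9.83)²/9.83 + (17−16.48)²/16.48 + (7−11.69)²/11.69 + (12−18.11)²/18.11 + (28−30.35)²/30.35 + (30−21.54)²/21.54 = 11.1912
df = 4
p-value (upper-tail) = 0.02450
At α=0.05: p < α → reject H₀

reject H₀: yes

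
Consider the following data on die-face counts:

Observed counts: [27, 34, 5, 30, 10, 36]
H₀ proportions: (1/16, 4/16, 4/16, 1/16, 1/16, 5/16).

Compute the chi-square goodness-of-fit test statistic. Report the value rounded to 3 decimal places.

test statistic = 115.290

n = 142; E_i = n·p_i = [8.88, 35.50, 35.50, 8.88, 8.88, 44.38]
χ² = (27−8.88)²/8.88 + (34−35.50)²/35.50 + (5−35.50)²/35.50 + (30−8.88)²/8.88 + (10−8.88)²/8.88 + (36−44.38)²/44.38 = 115.2901
df = 5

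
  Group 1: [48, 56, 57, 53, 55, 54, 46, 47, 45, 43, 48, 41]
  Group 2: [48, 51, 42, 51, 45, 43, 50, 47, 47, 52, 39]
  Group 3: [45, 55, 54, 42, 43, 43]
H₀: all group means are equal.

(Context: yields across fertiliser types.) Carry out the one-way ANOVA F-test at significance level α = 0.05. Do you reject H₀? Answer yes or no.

reject H₀: no

Group means [49.42, 46.82, 47.00], grand mean 47.931
SSB = Σnᵢ(x̄ᵢ−x̄)² = 45.309; SSW = ΣΣ(x−x̄ᵢ)² = 668.553
MSB = 45.309/2 = 22.6545; MSW = 668.553/26 = 25.7136
F = MSB/MSW = 0.8810
df = (2, 26)
p-value (upper-tail) = 0.42636
At α=0.05: p ≥ α → fail to reject H₀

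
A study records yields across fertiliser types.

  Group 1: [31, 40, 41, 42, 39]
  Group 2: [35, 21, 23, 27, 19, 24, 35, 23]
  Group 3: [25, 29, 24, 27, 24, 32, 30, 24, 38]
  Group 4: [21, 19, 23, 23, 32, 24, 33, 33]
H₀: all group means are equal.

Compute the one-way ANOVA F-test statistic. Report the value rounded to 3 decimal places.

test statistic = 7.159

Group means [38.60, 25.88, 28.11, 26.00], grand mean 28.700
SSB = Σnᵢ(x̄ᵢ−x̄)² = 615.336; SSW = ΣΣ(x−x̄ᵢ)² = 744.964
MSB = 615.336/3 = 205.1120; MSW = 744.964/26 = 28.6525
F = MSB/MSW = 7.1586
df = (3, 26)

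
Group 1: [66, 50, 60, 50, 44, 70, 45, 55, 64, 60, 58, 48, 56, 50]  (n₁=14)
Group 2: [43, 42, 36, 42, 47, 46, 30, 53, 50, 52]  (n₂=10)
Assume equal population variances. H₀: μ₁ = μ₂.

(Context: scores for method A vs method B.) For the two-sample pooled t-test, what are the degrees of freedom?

df = n₁ + n₂ − 2 = 14 + 10 − 2 = 22

degrees of freedom = 22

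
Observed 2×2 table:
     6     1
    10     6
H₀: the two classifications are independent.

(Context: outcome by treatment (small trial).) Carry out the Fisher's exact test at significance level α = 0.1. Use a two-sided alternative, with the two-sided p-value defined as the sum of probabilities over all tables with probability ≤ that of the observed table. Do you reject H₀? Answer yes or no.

Margins: r₁=7, r₂=16, c₁=16, c₂=7, n=23
p_obs = C(7,6)·C(16,10)/C(23,16); sum pmf over tables with pmf ≤ p_obs
p-value (two-sided) = 0.36601
At α=0.1: p ≥ α → fail to reject H₀

reject H₀: no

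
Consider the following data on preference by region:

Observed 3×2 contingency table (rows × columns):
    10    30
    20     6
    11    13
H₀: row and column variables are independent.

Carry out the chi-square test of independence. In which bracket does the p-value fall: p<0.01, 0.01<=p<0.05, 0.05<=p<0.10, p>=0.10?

Row totals [40, 26, 24], col totals [41, 49], n=90
χ² = (10−18.22)²/18.22 + (30−21.78)²/21.78 + (20−11.84)²/11.84 + (6−14.16)²/14.16 + (11−10.93)²/10.93 + (13−13.07)²/13.07 = 17.1294
df = 2
p-value (upper-tail) = 0.00019
→ bracket: p<0.01

p-value bracket: p<0.01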